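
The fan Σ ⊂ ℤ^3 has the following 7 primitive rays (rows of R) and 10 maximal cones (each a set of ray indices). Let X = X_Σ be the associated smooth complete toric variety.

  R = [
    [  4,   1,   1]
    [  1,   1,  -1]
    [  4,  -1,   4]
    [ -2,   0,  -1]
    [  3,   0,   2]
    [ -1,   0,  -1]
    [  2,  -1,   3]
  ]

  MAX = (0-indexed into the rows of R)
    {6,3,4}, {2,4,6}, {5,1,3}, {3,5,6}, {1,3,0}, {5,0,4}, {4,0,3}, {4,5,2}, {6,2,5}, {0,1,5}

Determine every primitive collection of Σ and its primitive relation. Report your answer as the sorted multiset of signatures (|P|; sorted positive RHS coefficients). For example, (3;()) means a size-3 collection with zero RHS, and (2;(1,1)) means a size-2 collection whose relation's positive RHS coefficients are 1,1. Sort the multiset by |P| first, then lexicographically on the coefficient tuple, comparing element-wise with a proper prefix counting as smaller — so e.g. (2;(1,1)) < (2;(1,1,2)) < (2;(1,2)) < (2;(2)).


9 collections generate NE(X_Σ); each relation:

  • {1,4}:  v_{1} + v_{4} = v_{0}  ⇒ sig = (2;(1))
  • {1,6}:  v_{1} + v_{6} = v_{4}  ⇒ sig = (2;(1))
  • {2,3}:  v_{2} + v_{3} = v_{6}  ⇒ sig = (2;(1))
  • {1,2}:  v_{1} + v_{2} = 2·v_{4} + v_{5}  ⇒ sig = (2;(1,2))
  • {0,2}:  v_{0} + v_{2} = 3·v_{4} + v_{5}  ⇒ sig = (2;(1,3))
  • {0,6}:  v_{0} + v_{6} = 2·v_{4}  ⇒ sig = (2;(2))
  • {3,4,5}:  v_{3} + v_{4} + v_{5} = 0  ⇒ sig = (3;())
  • {0,3,5}:  v_{0} + v_{3} + v_{5} = v_{1}  ⇒ sig = (3;(1))
  • {4,5,6}:  v_{4} + v_{5} + v_{6} = v_{2}  ⇒ sig = (3;(1))

Sorted signature multiset PRS(X):
    (2;(1))
    (2;(1))
    (2;(1))
    (2;(1,2))
    (2;(1,3))
    (2;(2))
    (3;())
    (3;(1))
    (3;(1))


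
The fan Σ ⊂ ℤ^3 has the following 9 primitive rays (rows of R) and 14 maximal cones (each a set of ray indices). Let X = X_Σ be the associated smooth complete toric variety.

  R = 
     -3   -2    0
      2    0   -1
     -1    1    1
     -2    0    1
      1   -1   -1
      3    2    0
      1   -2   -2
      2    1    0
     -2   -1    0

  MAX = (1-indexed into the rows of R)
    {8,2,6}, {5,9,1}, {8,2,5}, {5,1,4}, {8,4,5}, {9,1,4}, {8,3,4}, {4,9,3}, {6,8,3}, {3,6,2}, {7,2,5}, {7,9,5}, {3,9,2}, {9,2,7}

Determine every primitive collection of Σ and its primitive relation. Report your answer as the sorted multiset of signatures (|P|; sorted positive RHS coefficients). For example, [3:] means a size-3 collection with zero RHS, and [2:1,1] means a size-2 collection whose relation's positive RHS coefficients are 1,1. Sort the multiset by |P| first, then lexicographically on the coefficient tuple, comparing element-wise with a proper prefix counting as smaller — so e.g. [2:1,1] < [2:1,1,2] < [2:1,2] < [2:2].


|primitive collections| = 18. Relations:

  {1,6}:  v_{1} + v_{6} = 0  ⟹  sig = [2:]
  {2,4}:  v_{2} + v_{4} = 0  ⟹  sig = [2:]
  {3,5}:  v_{3} + v_{5} = 0  ⟹  sig = [2:]
  {8,9}:  v_{8} + v_{9} = 0  ⟹  sig = [2:]
  {1,2}:  v_{1} + v_{2} = v_{5} + v_{9}  ⟹  sig = [2:1,1]
  {1,3}:  v_{1} + v_{3} = v_{4} + v_{9}  ⟹  sig = [2:1,1]
  {1,8}:  v_{1} + v_{8} = v_{4} + v_{5}  ⟹  sig = [2:1,1]
  {3,7}:  v_{3} + v_{7} = v_{2} + v_{9}  ⟹  sig = [2:1,1]
  {4,6}:  v_{4} + v_{6} = v_{3} + v_{8}  ⟹  sig = [2:1,1]
  {4,7}:  v_{4} + v_{7} = v_{5} + v_{9}  ⟹  sig = [2:1,1]
  {5,6}:  v_{5} + v_{6} = v_{2} + v_{8}  ⟹  sig = [2:1,1]
  {6,9}:  v_{6} + v_{9} = v_{2} + v_{3}  ⟹  sig = [2:1,1]
  {7,8}:  v_{7} + v_{8} = v_{2} + v_{5}  ⟹  sig = [2:1,1]
  {6,7}:  v_{6} + v_{7} = 2·v_{2}  ⟹  sig = [2:2]
  {1,7}:  v_{1} + v_{7} = 2·v_{5} + 2·v_{9}  ⟹  sig = [2:2,2]
  {2,3,8}:  v_{2} + v_{3} + v_{8} = v_{6}  ⟹  sig = [3:1]
  {2,5,9}:  v_{2} + v_{5} + v_{9} = v_{7}  ⟹  sig = [3:1]
  {4,5,9}:  v_{4} + v_{5} + v_{9} = v_{1}  ⟹  sig = [3:1]

Hence PRS(X_Σ) =
[[2:], [2:], [2:], [2:], [2:1,1], [2:1,1], [2:1,1], [2:1,1], [2:1,1], [2:1,1], [2:1,1], [2:1,1], [2:1,1], [2:2], [2:2,2], [3:1], [3:1], [3:1]]


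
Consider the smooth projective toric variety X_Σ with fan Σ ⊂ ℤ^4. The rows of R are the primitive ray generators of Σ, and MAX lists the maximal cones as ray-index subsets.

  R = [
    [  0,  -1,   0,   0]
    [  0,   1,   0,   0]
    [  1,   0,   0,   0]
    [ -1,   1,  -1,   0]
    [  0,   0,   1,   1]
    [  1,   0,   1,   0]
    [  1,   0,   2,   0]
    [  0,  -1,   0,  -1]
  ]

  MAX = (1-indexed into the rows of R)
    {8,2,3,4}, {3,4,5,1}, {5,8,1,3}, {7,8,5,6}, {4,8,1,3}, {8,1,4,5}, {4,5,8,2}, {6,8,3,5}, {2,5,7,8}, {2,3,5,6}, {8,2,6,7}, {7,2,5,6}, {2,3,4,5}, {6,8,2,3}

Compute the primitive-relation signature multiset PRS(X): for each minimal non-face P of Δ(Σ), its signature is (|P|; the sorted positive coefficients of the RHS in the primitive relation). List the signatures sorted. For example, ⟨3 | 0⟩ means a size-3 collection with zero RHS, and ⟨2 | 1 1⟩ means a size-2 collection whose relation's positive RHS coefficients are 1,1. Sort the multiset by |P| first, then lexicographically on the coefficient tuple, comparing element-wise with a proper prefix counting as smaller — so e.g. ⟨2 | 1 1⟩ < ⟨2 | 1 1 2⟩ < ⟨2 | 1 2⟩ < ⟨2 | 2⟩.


9 collections generate NE(X_Σ); each relation:

  P={1,2}:  v_{1} + v_{2} = 0 — sig = ⟨2 | 0⟩
  P={4,6}:  v_{4} + v_{6} = v_{2} — sig = ⟨2 | 1⟩
  P={1,6}:  v_{1} + v_{6} = v_{3} + v_{5} + v_{8} — sig = ⟨2 | 1 1 1⟩
  P={1,7}:  v_{1} + v_{7} = v_{5} + v_{6} + v_{8} — sig = ⟨2 | 1 1 1⟩
  P={4,7}:  v_{4} + v_{7} = 2·v_{2} + v_{5} + v_{8} — sig = ⟨2 | 1 1 2⟩
  P={3,7}:  v_{3} + v_{7} = 2·v_{6} — sig = ⟨2 | 2⟩
  P={3,4,5,8}:  v_{3} + v_{4} + v_{5} + v_{8} = 0 — sig = ⟨4 | 0⟩
  P={2,3,5,8}:  v_{2} + v_{3} + v_{5} + v_{8} = v_{6} — sig = ⟨4 | 1⟩
  P={2,5,6,8}:  v_{2} + v_{5} + v_{6} + v_{8} = v_{7} — sig = ⟨4 | 1⟩

Hence PRS(X_Σ) =
    ⟨2 | 0⟩
    ⟨2 | 1⟩
    ⟨2 | 1 1 1⟩
    ⟨2 | 1 1 1⟩
    ⟨2 | 1 1 2⟩
    ⟨2 | 2⟩
    ⟨4 | 0⟩
    ⟨4 | 1⟩
    ⟨4 | 1⟩


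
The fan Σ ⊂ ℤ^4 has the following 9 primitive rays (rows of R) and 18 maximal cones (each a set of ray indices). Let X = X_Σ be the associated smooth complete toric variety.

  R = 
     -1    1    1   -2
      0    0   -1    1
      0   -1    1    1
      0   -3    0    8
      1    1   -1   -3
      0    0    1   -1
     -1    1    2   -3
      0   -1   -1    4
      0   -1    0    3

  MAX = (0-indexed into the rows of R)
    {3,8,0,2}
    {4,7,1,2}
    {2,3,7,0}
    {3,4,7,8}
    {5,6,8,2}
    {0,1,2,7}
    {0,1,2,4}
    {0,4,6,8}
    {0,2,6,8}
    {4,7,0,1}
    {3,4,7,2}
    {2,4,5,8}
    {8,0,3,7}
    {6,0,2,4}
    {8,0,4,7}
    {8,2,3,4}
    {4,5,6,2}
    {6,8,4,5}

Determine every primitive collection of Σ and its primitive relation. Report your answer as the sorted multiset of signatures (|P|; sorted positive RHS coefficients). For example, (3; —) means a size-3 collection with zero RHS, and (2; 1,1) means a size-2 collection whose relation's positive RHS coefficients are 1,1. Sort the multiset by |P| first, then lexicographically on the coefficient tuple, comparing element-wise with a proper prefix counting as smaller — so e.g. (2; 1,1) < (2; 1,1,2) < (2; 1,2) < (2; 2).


Minimal non-faces — 14 found among 9 rays, 18 max cones:

  P = {1,5}:  v_{1} + v_{5} = 0 ; sig = (2; —)
  P = {0,5}:  v_{0} + v_{5} = v_{6} ; sig = (2; 1)
  P = {1,6}:  v_{1} + v_{6} = v_{0} ; sig = (2; 1)
  P = {1,8}:  v_{1} + v_{8} = v_{7} ; sig = (2; 1)
  P = {5,7}:  v_{5} + v_{7} = v_{8} ; sig = (2; 1)
  P = {6,7}:  v_{6} + v_{7} = v_{0} + v_{8} ; sig = (2; 1,1)
  P = {3,6}:  v_{3} + v_{6} = v_{0} + v_{2} + 2·v_{8} ; sig = (2; 1,1,2)
  P = {1,3}:  v_{1} + v_{3} = v_{2} + 2·v_{7} ; sig = (2; 1,2)
  P = {3,5}:  v_{3} + v_{5} = v_{2} + 2·v_{8} ; sig = (2; 1,2)
  P = {0,3,4}:  v_{0} + v_{3} + v_{4} = v_{8} ; sig = (3; 1)
  P = {2,7,8}:  v_{2} + v_{7} + v_{8} = v_{3} ; sig = (3; 1)
  P = {0,2,4,7}:  v_{0} + v_{2} + v_{4} + v_{7} = 0 ; sig = (4; —)
  P = {0,2,4,8}:  v_{0} + v_{2} + v_{4} + v_{8} = v_{5} ; sig = (4; 1)
  P = {2,4,6,8}:  v_{2} + v_{4} + v_{6} + v_{8} = 2·v_{5} ; sig = (4; 2)

Hence PRS(X_Σ) =
[(2; —), (2; 1), (2; 1), (2; 1), (2; 1), (2; 1,1), (2; 1,1,2), (2; 1,2), (2; 1,2), (3; 1), (3; 1), (4; —), (4; 1), (4; 2)]


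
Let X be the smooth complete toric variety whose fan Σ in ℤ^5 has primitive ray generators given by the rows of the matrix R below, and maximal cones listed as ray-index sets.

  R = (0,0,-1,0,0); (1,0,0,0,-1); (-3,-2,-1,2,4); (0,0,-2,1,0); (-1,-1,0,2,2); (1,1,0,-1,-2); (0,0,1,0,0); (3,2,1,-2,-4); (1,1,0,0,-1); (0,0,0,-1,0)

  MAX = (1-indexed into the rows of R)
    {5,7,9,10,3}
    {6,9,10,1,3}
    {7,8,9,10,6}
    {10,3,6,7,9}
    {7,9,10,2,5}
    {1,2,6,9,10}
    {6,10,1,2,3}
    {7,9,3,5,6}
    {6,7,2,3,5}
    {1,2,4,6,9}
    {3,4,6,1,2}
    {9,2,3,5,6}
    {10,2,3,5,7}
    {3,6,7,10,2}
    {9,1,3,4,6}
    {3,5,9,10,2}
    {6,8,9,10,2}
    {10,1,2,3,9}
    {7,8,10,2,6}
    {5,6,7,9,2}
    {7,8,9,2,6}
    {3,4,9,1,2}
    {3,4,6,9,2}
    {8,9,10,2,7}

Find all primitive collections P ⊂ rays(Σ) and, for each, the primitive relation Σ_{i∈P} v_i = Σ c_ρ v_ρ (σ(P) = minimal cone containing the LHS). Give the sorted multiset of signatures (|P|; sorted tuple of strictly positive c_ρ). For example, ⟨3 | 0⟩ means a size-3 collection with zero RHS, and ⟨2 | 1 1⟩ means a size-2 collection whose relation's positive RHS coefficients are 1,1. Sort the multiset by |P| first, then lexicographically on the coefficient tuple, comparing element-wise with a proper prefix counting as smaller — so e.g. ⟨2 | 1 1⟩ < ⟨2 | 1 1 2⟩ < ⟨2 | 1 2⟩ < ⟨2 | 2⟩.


|primitive collections| = 14. Relations:

  {1,7}:  v_{1} + v_{7} = 0 ; sig = ⟨2 | 0⟩
  {3,8}:  v_{3} + v_{8} = 0 ; sig = ⟨2 | 0⟩
  {1,5}:  v_{1} + v_{5} = v_{2} + v_{3} + v_{9} ; sig = ⟨2 | 1 1 1⟩
  {5,8}:  v_{5} + v_{8} = v_{2} + v_{7} + v_{9} ; sig = ⟨2 | 1 1 1⟩
  {1,8}:  v_{1} + v_{8} = v_{2} + v_{6} + v_{9} + v_{10} ; sig = ⟨2 | 1 1 1 1⟩
  {4,7}:  v_{4} + v_{7} = v_{2} + v_{3} + v_{6} + v_{9} ; sig = ⟨2 | 1 1 1 1⟩
  {4,8}:  v_{4} + v_{8} = v_{1} + v_{2} + v_{6} + v_{9} ; sig = ⟨2 | 1 1 1 1⟩
  {4,5}:  v_{4} + v_{5} = 2·v_{2} + 2·v_{3} + v_{6} + 2·v_{9} ; sig = ⟨2 | 1 2 2 2⟩
  {4,10}:  v_{4} + v_{10} = 2·v_{1} ; sig = ⟨2 | 2⟩
  {5,6,10}:  v_{5} + v_{6} + v_{10} = 0 ; sig = ⟨3 | 0⟩
  {2,3,7,9}:  v_{2} + v_{3} + v_{7} + v_{9} = v_{5} ; sig = ⟨4 | 1⟩
  {1,2,3,6,9}:  v_{1} + v_{2} + v_{3} + v_{6} + v_{9} = v_{4} ; sig = ⟨5 | 1⟩
  {2,3,6,9,10}:  v_{2} + v_{3} + v_{6} + v_{9} + v_{10} = v_{1} ; sig = ⟨5 | 1⟩
  {2,6,7,9,10}:  v_{2} + v_{6} + v_{7} + v_{9} + v_{10} = v_{8} ; sig = ⟨5 | 1⟩

Hence PRS(X_Σ) =
{ ⟨2 | 0⟩ ×2,  ⟨2 | 1 1 1⟩ ×2,  ⟨2 | 1 1 1 1⟩ ×3,  ⟨2 | 1 2 2 2⟩,  ⟨2 | 2⟩,  ⟨3 | 0⟩,  ⟨4 | 1⟩,  ⟨5 | 1⟩ ×3 }


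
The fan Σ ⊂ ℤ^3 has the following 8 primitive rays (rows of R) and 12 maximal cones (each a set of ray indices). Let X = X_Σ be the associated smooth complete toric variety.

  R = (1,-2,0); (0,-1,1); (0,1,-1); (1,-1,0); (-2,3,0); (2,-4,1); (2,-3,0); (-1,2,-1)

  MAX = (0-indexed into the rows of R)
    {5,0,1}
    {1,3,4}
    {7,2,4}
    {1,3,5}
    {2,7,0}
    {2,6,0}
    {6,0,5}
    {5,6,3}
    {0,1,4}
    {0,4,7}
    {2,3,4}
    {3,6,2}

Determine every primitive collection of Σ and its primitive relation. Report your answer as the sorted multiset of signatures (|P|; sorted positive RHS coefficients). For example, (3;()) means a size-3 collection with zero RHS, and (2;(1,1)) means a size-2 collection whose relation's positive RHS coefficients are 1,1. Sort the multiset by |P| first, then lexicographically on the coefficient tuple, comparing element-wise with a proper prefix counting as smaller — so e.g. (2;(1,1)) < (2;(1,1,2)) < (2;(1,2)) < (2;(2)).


11 minimal non-faces of Δ(Σ) (on 8 rays):

  • {1,2}:  v_{1} + v_{2} = 0  →  sig = (2;())
  • {4,6}:  v_{4} + v_{6} = 0  →  sig = (2;())
  • {0,3}:  v_{0} + v_{3} = v_{6}  →  sig = (2;(1))
  • {1,6}:  v_{1} + v_{6} = v_{5}  →  sig = (2;(1))
  • {2,5}:  v_{2} + v_{5} = v_{6}  →  sig = (2;(1))
  • {3,7}:  v_{3} + v_{7} = v_{2}  →  sig = (2;(1))
  • {4,5}:  v_{4} + v_{5} = v_{1}  →  sig = (2;(1))
  • {5,7}:  v_{5} + v_{7} = v_{0}  →  sig = (2;(1))
  • {1,7}:  v_{1} + v_{7} = v_{0} + v_{4}  →  sig = (2;(1,1))
  • {6,7}:  v_{6} + v_{7} = v_{0} + v_{2}  →  sig = (2;(1,1))
  • {0,2,4}:  v_{0} + v_{2} + v_{4} = v_{7}  →  sig = (3;(1))

Sorted signature multiset PRS(X):
[(2;()), (2;()), (2;(1)), (2;(1)), (2;(1)), (2;(1)), (2;(1)), (2;(1)), (2;(1,1)), (2;(1,1)), (3;(1))]


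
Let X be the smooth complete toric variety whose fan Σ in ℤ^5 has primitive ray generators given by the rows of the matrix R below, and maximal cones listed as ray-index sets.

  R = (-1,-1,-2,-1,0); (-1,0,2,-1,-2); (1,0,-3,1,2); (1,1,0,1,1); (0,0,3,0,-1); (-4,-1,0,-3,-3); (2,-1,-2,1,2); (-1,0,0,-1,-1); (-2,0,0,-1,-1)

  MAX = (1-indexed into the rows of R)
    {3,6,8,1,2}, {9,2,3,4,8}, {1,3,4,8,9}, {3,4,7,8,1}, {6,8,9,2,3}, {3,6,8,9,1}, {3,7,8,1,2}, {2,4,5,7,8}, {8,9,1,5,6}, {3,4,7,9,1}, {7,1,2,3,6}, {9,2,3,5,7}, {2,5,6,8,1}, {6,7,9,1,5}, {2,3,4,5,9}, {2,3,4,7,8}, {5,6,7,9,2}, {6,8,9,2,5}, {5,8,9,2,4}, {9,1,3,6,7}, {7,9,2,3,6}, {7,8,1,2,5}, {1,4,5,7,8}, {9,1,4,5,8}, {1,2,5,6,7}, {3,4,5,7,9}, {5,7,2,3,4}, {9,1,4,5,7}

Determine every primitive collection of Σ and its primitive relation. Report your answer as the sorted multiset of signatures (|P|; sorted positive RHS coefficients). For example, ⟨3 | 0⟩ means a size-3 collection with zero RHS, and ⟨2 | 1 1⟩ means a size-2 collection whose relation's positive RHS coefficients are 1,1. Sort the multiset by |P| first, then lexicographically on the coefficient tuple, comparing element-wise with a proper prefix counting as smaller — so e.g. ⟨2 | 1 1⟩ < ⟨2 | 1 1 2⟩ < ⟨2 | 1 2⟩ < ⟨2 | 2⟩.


Σ has 9 primitive collections:

  {4,6}:  v_{4} + v_{6} = v_{8} + v_{9} ; sig = ⟨2 | 1 1⟩
  {3,5,8}:  v_{3} + v_{5} + v_{8} = 0 ; sig = ⟨3 | 0⟩
  {1,2,4}:  v_{1} + v_{2} + v_{4} = v_{8} ; sig = ⟨3 | 1⟩
  {1,2,9}:  v_{1} + v_{2} + v_{9} = v_{6} ; sig = ⟨3 | 1⟩
  {7,8,9}:  v_{7} + v_{8} + v_{9} = v_{1} ; sig = ⟨3 | 1⟩
  {1,3,5}:  v_{1} + v_{3} + v_{5} = v_{7} + v_{9} ; sig = ⟨3 | 1 1⟩
  {3,5,6}:  v_{3} + v_{5} + v_{6} = v_{2} + v_{7} + 2·v_{9} ; sig = ⟨3 | 1 1 2⟩
  {6,7,8}:  v_{6} + v_{7} + v_{8} = 2·v_{1} + v_{2} ; sig = ⟨3 | 1 2⟩
  {2,4,7,9}:  v_{2} + v_{4} + v_{7} + v_{9} = 0 ; sig = ⟨4 | 0⟩

Hence PRS(X_Σ) =
{ ⟨2 | 1 1⟩,  ⟨3 | 0⟩,  ⟨3 | 1⟩ ×3,  ⟨3 | 1 1⟩,  ⟨3 | 1 1 2⟩,  ⟨3 | 1 2⟩,  ⟨4 | 0⟩ }


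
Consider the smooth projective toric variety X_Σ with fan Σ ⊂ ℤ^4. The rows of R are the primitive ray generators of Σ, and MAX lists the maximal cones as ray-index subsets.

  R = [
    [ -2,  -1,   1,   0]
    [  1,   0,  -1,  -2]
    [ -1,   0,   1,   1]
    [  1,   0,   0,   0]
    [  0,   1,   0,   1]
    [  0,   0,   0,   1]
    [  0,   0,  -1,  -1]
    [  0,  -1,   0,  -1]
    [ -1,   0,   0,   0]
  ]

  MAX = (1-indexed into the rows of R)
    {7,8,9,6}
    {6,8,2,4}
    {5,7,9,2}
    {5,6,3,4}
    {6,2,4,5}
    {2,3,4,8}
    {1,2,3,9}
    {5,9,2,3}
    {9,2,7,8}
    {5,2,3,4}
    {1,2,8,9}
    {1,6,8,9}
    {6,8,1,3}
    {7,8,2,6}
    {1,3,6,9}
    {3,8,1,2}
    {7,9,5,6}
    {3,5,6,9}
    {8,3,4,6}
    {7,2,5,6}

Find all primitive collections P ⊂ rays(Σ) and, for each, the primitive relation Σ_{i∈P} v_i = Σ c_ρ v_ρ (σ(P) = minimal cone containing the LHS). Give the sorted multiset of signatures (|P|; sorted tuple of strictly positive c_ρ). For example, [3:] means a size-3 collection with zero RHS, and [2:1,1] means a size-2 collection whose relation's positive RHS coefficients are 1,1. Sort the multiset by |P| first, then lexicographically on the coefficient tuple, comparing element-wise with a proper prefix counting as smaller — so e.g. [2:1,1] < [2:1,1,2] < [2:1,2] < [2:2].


|primitive collections| = 11. Relations:

  {4,9}:  v_{4} + v_{9} = 0 — sig = [2:]
  {5,8}:  v_{5} + v_{8} = 0 — sig = [2:]
  {3,7}:  v_{3} + v_{7} = v_{9} — sig = [2:1]
  {1,4}:  v_{1} + v_{4} = v_{3} + v_{8} — sig = [2:1,1]
  {1,5}:  v_{1} + v_{5} = v_{3} + v_{9} — sig = [2:1,1]
  {4,7}:  v_{4} + v_{7} = v_{2} + v_{6} — sig = [2:1,1]
  {1,7}:  v_{1} + v_{7} = v_{8} + 2·v_{9} — sig = [2:1,2]
  {2,3,6}:  v_{2} + v_{3} + v_{6} = 0 — sig = [3:]
  {2,6,9}:  v_{2} + v_{6} + v_{9} = v_{7} — sig = [3:1]
  {3,8,9}:  v_{3} + v_{8} + v_{9} = v_{1} — sig = [3:1]
  {1,2,6}:  v_{1} + v_{2} + v_{6} = v_{8} + v_{9} — sig = [3:1,1]

Signatures (|P|; sorted positive RHS coefficients), sorted:
{ [2:] ×2,  [2:1],  [2:1,1] ×3,  [2:1,2],  [3:],  [3:1] ×2,  [3:1,1] }


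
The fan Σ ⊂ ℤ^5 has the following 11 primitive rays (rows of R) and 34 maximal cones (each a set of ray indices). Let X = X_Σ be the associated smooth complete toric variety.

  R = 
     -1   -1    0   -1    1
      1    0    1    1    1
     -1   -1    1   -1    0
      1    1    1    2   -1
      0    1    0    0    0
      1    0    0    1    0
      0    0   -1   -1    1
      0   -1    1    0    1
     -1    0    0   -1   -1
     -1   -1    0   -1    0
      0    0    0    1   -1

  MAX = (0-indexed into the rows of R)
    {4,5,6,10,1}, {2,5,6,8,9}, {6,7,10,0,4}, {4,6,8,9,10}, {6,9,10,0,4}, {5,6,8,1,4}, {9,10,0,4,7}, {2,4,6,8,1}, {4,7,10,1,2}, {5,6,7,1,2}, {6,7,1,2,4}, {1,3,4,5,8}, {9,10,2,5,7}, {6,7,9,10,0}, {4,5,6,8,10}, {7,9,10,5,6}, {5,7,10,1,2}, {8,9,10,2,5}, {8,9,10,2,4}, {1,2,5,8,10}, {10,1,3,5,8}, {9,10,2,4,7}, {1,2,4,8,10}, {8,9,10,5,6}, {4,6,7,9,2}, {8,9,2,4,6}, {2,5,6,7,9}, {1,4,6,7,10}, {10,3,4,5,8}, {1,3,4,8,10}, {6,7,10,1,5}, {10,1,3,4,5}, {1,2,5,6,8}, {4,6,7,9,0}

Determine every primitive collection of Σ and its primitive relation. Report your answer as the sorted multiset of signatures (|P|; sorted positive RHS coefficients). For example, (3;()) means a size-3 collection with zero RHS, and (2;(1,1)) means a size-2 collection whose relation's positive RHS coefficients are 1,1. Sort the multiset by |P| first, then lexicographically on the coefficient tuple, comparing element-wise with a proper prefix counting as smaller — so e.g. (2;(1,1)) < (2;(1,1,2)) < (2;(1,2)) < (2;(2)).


|primitive collections| = 18. Relations:

  • {1,9}:  v_{1} + v_{9} = v_{7} ; sig = (2;(1))
  • {7,8}:  v_{7} + v_{8} = v_{2} ; sig = (2;(1))
  • {3,6}:  v_{3} + v_{6} = v_{4} + v_{5} ; sig = (2;(1,1))
  • {0,3}:  v_{0} + v_{3} = v_{4} + v_{7} + v_{10} ; sig = (2;(1,1,1))
  • {0,5}:  v_{0} + v_{5} = v_{6} + v_{7} + v_{10} ; sig = (2;(1,1,1))
  • {3,9}:  v_{3} + v_{9} = v_{1} + v_{8} + v_{10} ; sig = (2;(1,1,1))
  • {0,1}:  v_{0} + v_{1} = v_{4} + v_{6} + 2·v_{7} + v_{10} ; sig = (2;(1,1,1,2))
  • {0,2}:  v_{0} + v_{2} = v_{4} + v_{7} + 2·v_{9} ; sig = (2;(1,1,2))
  • {3,7}:  v_{3} + v_{7} = 2·v_{1} + v_{8} + v_{10} ; sig = (2;(1,1,2))
  • {0,8}:  v_{0} + v_{8} = v_{4} + 2·v_{9} ; sig = (2;(1,2))
  • {2,3}:  v_{2} + v_{3} = 2·v_{1} + 2·v_{8} + v_{10} ; sig = (2;(1,2,2))
  • {4,5,9}:  v_{4} + v_{5} + v_{9} = 0 ; sig = (3;())
  • {2,6,10}:  v_{2} + v_{6} + v_{10} = v_{9} ; sig = (3;(1))
  • {4,5,7}:  v_{4} + v_{5} + v_{7} = v_{1} ; sig = (3;(1))
  • {2,4,5}:  v_{2} + v_{4} + v_{5} = v_{1} + v_{8} ; sig = (3;(1,1))
  • {1,6,8,10}:  v_{1} + v_{6} + v_{8} + v_{10} = 0 ; sig = (4;())
  • {1,4,5,8,10}:  v_{1} + v_{4} + v_{5} + v_{8} + v_{10} = v_{3} ; sig = (5;(1))
  • {4,6,7,9,10}:  v_{4} + v_{6} + v_{7} + v_{9} + v_{10} = v_{0} ; sig = (5;(1))

Hence PRS(X_Σ) =
{ (2;(1)) ×2,  (2;(1,1)),  (2;(1,1,1)) ×3,  (2;(1,1,1,2)),  (2;(1,1,2)) ×2,  (2;(1,2)),  (2;(1,2,2)),  (3;()),  (3;(1)) ×2,  (3;(1,1)),  (4;()),  (5;(1)) ×2 }


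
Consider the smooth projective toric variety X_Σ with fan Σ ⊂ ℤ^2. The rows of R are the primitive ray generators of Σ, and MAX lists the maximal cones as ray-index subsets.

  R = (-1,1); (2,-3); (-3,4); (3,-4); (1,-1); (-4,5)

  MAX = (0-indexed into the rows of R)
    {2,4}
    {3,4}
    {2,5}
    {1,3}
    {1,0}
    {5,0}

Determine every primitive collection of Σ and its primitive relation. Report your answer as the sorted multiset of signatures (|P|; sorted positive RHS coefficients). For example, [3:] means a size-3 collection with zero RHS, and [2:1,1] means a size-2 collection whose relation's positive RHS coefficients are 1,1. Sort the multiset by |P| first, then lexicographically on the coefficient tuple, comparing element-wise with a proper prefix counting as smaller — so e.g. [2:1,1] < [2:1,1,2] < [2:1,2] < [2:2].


|primitive collections| = 9. Relations:

  P={0,4}:  v_{0} + v_{4} = 0  ⇒ sig = [2:]
  P={2,3}:  v_{2} + v_{3} = 0  ⇒ sig = [2:]
  P={0,2}:  v_{0} + v_{2} = v_{5}  ⇒ sig = [2:1]
  P={0,3}:  v_{0} + v_{3} = v_{1}  ⇒ sig = [2:1]
  P={1,2}:  v_{1} + v_{2} = v_{0}  ⇒ sig = [2:1]
  P={1,4}:  v_{1} + v_{4} = v_{3}  ⇒ sig = [2:1]
  P={3,5}:  v_{3} + v_{5} = v_{0}  ⇒ sig = [2:1]
  P={4,5}:  v_{4} + v_{5} = v_{2}  ⇒ sig = [2:1]
  P={1,5}:  v_{1} + v_{5} = 2·v_{0}  ⇒ sig = [2:2]

Signatures (|P|; sorted positive RHS coefficients), sorted:
    |P|=2: 9 collections, coeffs (), (), (1), (1), (1), (1), (1), (1), (2)


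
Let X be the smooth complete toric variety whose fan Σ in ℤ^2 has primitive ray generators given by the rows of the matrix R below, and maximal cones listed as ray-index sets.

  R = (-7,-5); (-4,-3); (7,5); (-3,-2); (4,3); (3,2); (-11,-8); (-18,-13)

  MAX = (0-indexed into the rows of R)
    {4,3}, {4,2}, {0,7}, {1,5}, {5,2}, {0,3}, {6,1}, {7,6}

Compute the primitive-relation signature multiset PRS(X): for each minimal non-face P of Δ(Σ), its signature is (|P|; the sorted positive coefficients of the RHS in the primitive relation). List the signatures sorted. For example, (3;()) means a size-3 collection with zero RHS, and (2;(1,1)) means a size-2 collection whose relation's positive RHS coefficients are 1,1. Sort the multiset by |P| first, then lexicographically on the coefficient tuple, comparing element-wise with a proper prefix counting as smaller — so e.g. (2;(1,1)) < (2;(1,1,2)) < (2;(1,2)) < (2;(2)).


|primitive collections| = 20. Relations:

  P = {0,2}:  v_{0} + v_{2} = 0 ; sig = (2;())
  P = {1,4}:  v_{1} + v_{4} = 0 ; sig = (2;())
  P = {3,5}:  v_{3} + v_{5} = 0 ; sig = (2;())
  P = {0,1}:  v_{0} + v_{1} = v_{6} ; sig = (2;(1))
  P = {0,4}:  v_{0} + v_{4} = v_{3} ; sig = (2;(1))
  P = {0,5}:  v_{0} + v_{5} = v_{1} ; sig = (2;(1))
  P = {0,6}:  v_{0} + v_{6} = v_{7} ; sig = (2;(1))
  P = {1,2}:  v_{1} + v_{2} = v_{5} ; sig = (2;(1))
  P = {1,3}:  v_{1} + v_{3} = v_{0} ; sig = (2;(1))
  P = {2,3}:  v_{2} + v_{3} = v_{4} ; sig = (2;(1))
  P = {2,6}:  v_{2} + v_{6} = v_{1} ; sig = (2;(1))
  P = {2,7}:  v_{2} + v_{7} = v_{6} ; sig = (2;(1))
  P = {4,5}:  v_{4} + v_{5} = v_{2} ; sig = (2;(1))
  P = {4,6}:  v_{4} + v_{6} = v_{0} ; sig = (2;(1))
  P = {5,7}:  v_{5} + v_{7} = v_{1} + v_{6} ; sig = (2;(1,1))
  P = {1,7}:  v_{1} + v_{7} = 2·v_{6} ; sig = (2;(2))
  P = {3,6}:  v_{3} + v_{6} = 2·v_{0} ; sig = (2;(2))
  P = {4,7}:  v_{4} + v_{7} = 2·v_{0} ; sig = (2;(2))
  P = {5,6}:  v_{5} + v_{6} = 2·v_{1} ; sig = (2;(2))
  P = {3,7}:  v_{3} + v_{7} = 3·v_{0} ; sig = (2;(3))

so the primitive-relation signature multiset is
    |P|=2: 20 collections, coeffs (), (), (), (1), (1), (1), (1), (1), (1), (1), (1), (1), (1), (1), (1,1), (2), (2), (2), (2), (3)


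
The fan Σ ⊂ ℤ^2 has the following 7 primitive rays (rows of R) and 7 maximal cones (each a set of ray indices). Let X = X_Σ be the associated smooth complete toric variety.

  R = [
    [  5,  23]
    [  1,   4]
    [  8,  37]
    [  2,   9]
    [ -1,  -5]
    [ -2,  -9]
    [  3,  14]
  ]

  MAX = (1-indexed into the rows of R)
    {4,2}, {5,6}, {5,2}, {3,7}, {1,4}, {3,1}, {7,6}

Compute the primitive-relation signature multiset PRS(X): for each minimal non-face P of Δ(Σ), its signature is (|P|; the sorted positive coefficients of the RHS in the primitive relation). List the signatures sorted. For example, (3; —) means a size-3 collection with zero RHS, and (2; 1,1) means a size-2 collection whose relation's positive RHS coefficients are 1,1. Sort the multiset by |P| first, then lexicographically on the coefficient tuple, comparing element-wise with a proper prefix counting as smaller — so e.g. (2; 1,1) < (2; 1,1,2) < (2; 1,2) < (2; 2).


14 collections generate NE(X_Σ); each relation:

  P = {4,6}:  v_{4} + v_{6} = 0  ⇒ sig = (2; —)
  P = {1,6}:  v_{1} + v_{6} = v_{7}  ⇒ sig = (2; 1)
  P = {1,7}:  v_{1} + v_{7} = v_{3}  ⇒ sig = (2; 1)
  P = {2,6}:  v_{2} + v_{6} = v_{5}  ⇒ sig = (2; 1)
  P = {4,5}:  v_{4} + v_{5} = v_{2}  ⇒ sig = (2; 1)
  P = {4,7}:  v_{4} + v_{7} = v_{1}  ⇒ sig = (2; 1)
  P = {5,7}:  v_{5} + v_{7} = v_{4}  ⇒ sig = (2; 1)
  P = {3,5}:  v_{3} + v_{5} = v_{1} + v_{4}  ⇒ sig = (2; 1,1)
  P = {2,3}:  v_{2} + v_{3} = v_{1} + 2·v_{4}  ⇒ sig = (2; 1,2)
  P = {1,5}:  v_{1} + v_{5} = 2·v_{4}  ⇒ sig = (2; 2)
  P = {2,7}:  v_{2} + v_{7} = 2·v_{4}  ⇒ sig = (2; 2)
  P = {3,4}:  v_{3} + v_{4} = 2·v_{1}  ⇒ sig = (2; 2)
  P = {3,6}:  v_{3} + v_{6} = 2·v_{7}  ⇒ sig = (2; 2)
  P = {1,2}:  v_{1} + v_{2} = 3·v_{4}  ⇒ sig = (2; 3)

Signatures (|P|; sorted positive RHS coefficients), sorted:
    (2; —)
    (2; 1)
    (2; 1)
    (2; 1)
    (2; 1)
    (2; 1)
    (2; 1)
    (2; 1,1)
    (2; 1,2)
    (2; 2)
    (2; 2)
    (2; 2)
    (2; 2)
    (2; 3)


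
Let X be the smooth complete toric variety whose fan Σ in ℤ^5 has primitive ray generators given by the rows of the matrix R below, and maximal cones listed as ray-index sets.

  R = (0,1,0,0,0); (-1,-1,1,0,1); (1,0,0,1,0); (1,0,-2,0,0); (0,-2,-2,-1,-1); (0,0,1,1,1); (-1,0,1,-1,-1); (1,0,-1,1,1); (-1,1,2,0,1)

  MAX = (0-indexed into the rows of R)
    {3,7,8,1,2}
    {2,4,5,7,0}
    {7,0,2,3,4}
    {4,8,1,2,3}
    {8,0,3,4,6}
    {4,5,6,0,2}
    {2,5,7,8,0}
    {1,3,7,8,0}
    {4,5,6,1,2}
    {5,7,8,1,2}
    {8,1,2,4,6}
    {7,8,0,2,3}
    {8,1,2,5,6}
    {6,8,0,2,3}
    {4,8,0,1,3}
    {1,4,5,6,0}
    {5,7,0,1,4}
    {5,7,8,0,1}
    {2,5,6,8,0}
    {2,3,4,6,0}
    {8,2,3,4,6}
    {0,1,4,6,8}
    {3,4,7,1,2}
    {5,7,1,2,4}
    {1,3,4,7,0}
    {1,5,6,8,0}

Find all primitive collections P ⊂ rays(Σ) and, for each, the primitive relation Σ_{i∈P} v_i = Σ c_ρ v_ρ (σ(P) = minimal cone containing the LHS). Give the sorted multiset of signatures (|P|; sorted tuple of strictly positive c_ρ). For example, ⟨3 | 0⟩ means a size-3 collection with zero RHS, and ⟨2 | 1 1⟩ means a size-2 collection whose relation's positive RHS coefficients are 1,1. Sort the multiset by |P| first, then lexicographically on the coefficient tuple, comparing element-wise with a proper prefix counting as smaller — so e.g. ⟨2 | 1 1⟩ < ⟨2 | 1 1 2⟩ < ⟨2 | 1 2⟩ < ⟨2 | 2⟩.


Σ has 7 primitive collections:

  • {6,7}:  v_{6} + v_{7} = 0  ⟹  sig = ⟨2 | 0⟩
  • {3,5}:  v_{3} + v_{5} = v_{7}  ⟹  sig = ⟨2 | 1⟩
  • {0,1,2}:  v_{0} + v_{1} + v_{2} = v_{5}  ⟹  sig = ⟨3 | 1⟩
  • {4,5,8}:  v_{4} + v_{5} + v_{8} = v_{1}  ⟹  sig = ⟨3 | 1⟩
  • {1,3,6}:  v_{1} + v_{3} + v_{6} = v_{4} + v_{8}  ⟹  sig = ⟨3 | 1 1⟩
  • {4,7,8}:  v_{4} + v_{7} + v_{8} = v_{1} + v_{3}  ⟹  sig = ⟨3 | 1 1⟩
  • {0,2,4,8}:  v_{0} + v_{2} + v_{4} + v_{8} = 0  ⟹  sig = ⟨4 | 0⟩

Hence PRS(X_Σ) =
    ⟨2 | 0⟩
    ⟨2 | 1⟩
    ⟨3 | 1⟩
    ⟨3 | 1⟩
    ⟨3 | 1 1⟩
    ⟨3 | 1 1⟩
    ⟨4 | 0⟩


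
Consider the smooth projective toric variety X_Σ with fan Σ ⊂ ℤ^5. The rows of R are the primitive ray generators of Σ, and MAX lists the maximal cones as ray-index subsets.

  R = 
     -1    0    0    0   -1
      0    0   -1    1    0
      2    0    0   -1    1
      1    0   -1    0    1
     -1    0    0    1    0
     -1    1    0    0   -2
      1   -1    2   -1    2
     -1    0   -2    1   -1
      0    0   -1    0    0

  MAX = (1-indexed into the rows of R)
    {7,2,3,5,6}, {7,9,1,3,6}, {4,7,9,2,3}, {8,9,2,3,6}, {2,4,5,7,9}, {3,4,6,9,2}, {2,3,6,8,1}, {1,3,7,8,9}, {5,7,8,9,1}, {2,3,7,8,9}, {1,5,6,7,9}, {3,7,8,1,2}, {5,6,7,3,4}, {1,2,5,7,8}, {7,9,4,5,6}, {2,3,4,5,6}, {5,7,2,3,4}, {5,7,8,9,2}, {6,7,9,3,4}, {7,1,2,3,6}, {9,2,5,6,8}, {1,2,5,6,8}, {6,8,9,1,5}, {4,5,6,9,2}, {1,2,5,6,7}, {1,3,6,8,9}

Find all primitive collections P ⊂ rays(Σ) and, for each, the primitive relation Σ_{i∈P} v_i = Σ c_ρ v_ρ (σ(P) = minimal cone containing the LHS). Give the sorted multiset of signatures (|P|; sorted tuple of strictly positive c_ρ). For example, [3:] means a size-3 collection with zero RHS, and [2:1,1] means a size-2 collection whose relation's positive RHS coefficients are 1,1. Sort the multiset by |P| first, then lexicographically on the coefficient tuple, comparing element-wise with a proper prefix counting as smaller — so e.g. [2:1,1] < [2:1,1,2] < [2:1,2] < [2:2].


The 9 primitive collections of Σ (r=9, n=5):

  • {1,4}:  v_{1} + v_{4} = v_{9}  ⟹  sig = [2:1]
  • {4,8}:  v_{4} + v_{8} = v_{2} + 2·v_{9}  ⟹  sig = [2:1,2]
  • {1,3,5}:  v_{1} + v_{3} + v_{5} = 0  ⟹  sig = [3:]
  • {1,2,9}:  v_{1} + v_{2} + v_{9} = v_{8}  ⟹  sig = [3:1]
  • {3,5,9}:  v_{3} + v_{5} + v_{9} = v_{4}  ⟹  sig = [3:1]
  • {6,7,8}:  v_{6} + v_{7} + v_{8} = v_{1}  ⟹  sig = [3:1]
  • {3,5,8}:  v_{3} + v_{5} + v_{8} = v_{2} + v_{9}  ⟹  sig = [3:1,1]
  • {2,6,7,9}:  v_{2} + v_{6} + v_{7} + v_{9} = 0  ⟹  sig = [4:]
  • {2,4,6,7}:  v_{2} + v_{4} + v_{6} + v_{7} = v_{3} + v_{5}  ⟹  sig = [4:1,1]

Signatures (|P|; sorted positive RHS coefficients), sorted:
{ [2:1],  [2:1,2],  [3:],  [3:1] ×3,  [3:1,1],  [4:],  [4:1,1] }


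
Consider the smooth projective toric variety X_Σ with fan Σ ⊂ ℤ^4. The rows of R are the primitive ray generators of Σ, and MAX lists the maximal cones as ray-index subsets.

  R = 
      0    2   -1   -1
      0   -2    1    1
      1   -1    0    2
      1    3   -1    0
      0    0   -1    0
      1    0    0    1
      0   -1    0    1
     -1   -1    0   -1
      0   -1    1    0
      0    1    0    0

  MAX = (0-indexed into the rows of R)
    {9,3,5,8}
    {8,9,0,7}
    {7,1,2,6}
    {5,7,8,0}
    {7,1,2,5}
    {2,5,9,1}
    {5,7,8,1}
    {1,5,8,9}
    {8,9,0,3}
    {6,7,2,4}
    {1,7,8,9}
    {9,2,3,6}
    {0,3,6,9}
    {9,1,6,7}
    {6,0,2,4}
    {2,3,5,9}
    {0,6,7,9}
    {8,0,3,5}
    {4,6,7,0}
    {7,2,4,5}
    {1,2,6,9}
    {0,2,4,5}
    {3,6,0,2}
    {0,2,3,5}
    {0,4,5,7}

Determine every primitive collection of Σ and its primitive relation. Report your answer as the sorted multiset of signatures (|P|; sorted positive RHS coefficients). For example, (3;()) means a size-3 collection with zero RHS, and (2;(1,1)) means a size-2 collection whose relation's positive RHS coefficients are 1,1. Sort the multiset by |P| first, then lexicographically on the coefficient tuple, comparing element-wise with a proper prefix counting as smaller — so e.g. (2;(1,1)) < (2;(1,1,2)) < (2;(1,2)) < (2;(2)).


|primitive collections| = 15. Relations:

  P={0,1}:  v_{0} + v_{1} = 0  so sig = (2;())
  P={3,7}:  v_{3} + v_{7} = v_{0}  so sig = (2;(1))
  P={5,6}:  v_{5} + v_{6} = v_{2}  so sig = (2;(1))
  P={6,8}:  v_{6} + v_{8} = v_{1}  so sig = (2;(1))
  P={1,3}:  v_{1} + v_{3} = v_{5} + v_{9}  so sig = (2;(1,1))
  P={1,4}:  v_{1} + v_{4} = v_{2} + v_{7}  so sig = (2;(1,1))
  P={2,8}:  v_{2} + v_{8} = v_{1} + v_{5}  so sig = (2;(1,1))
  P={4,8}:  v_{4} + v_{8} = v_{5} + v_{7}  so sig = (2;(1,1))
  P={4,9}:  v_{4} + v_{9} = v_{0} + v_{6}  so sig = (2;(1,1))
  P={3,4}:  v_{3} + v_{4} = 2·v_{0} + v_{2}  so sig = (2;(1,2))
  P={5,7,9}:  v_{5} + v_{7} + v_{9} = 0  so sig = (3;())
  P={0,2,7}:  v_{0} + v_{2} + v_{7} = v_{4}  so sig = (3;(1))
  P={0,5,9}:  v_{0} + v_{5} + v_{9} = v_{3}  so sig = (3;(1))
  P={2,7,9}:  v_{2} + v_{7} + v_{9} = v_{6}  so sig = (3;(1))
  P={0,2,9}:  v_{0} + v_{2} + v_{9} = v_{3} + v_{6}  so sig = (3;(1,1))

Sorted signature multiset PRS(X):
[(2;()), (2;(1)), (2;(1)), (2;(1)), (2;(1,1)), (2;(1,1)), (2;(1,1)), (2;(1,1)), (2;(1,1)), (2;(1,2)), (3;()), (3;(1)), (3;(1)), (3;(1)), (3;(1,1))]


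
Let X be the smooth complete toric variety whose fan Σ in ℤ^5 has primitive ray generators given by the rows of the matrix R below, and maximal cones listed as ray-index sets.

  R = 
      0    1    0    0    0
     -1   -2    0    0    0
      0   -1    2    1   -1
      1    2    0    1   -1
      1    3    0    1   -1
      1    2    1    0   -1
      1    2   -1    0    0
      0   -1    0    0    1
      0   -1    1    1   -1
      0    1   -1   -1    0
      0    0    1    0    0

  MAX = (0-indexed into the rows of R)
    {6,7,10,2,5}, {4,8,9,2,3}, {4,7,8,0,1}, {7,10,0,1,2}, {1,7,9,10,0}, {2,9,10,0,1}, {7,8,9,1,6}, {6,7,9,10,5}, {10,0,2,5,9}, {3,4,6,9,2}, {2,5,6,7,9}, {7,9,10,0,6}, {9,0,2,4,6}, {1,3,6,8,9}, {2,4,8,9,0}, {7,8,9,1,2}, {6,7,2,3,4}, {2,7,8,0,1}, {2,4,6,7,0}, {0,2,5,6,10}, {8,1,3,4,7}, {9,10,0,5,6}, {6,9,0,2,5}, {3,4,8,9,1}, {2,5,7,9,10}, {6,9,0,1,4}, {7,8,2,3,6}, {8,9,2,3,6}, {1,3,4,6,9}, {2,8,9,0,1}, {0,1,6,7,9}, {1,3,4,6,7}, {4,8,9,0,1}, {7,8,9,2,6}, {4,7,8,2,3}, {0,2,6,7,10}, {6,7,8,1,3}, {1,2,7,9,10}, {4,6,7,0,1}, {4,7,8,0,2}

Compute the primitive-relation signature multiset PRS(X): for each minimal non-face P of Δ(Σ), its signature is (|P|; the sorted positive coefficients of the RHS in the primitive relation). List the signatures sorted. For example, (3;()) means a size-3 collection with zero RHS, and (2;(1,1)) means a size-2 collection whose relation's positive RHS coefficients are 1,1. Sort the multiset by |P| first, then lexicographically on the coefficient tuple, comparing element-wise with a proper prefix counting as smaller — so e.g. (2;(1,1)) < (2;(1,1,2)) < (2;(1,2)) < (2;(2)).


Primitive collections (20):

  P = {0,3}:  v_{0} + v_{3} = v_{4} ; sig = (2;(1))
  P = {8,10}:  v_{8} + v_{10} = v_{2} ; sig = (2;(1))
  P = {1,5}:  v_{1} + v_{5} = v_{2} + v_{9} ; sig = (2;(1,1))
  P = {3,10}:  v_{3} + v_{10} = v_{0} + v_{2} + v_{6} ; sig = (2;(1,1,1))
  P = {4,10}:  v_{4} + v_{10} = 2·v_{0} + v_{2} + v_{6} ; sig = (2;(1,1,2))
  P = {5,8}:  v_{5} + v_{8} = 2·v_{2} + v_{6} + v_{9} ; sig = (2;(1,1,2))
  P = {3,5}:  v_{3} + v_{5} = v_{0} + 2·v_{2} + 2·v_{6} + v_{9} ; sig = (2;(1,1,2,2))
  P = {4,5}:  v_{4} + v_{5} = 2·v_{0} + 2·v_{2} + 2·v_{6} + v_{9} ; sig = (2;(1,2,2,2))
  P = {1,6,10}:  v_{1} + v_{6} + v_{10} = 0 ; sig = (3;())
  P = {0,6,8}:  v_{0} + v_{6} + v_{8} = v_{3} ; sig = (3;(1))
  P = {1,2,6}:  v_{1} + v_{2} + v_{6} = v_{8} ; sig = (3;(1))
  P = {3,7,9}:  v_{3} + v_{7} + v_{9} = v_{6} ; sig = (3;(1))
  P = {4,7,9}:  v_{4} + v_{7} + v_{9} = v_{0} + v_{6} ; sig = (3;(1,1))
  P = {0,5,7}:  v_{0} + v_{5} + v_{7} = v_{6} + 2·v_{10} ; sig = (3;(1,2))
  P = {1,2,3}:  v_{1} + v_{2} + v_{3} = v_{0} + 2·v_{8} ; sig = (3;(1,2))
  P = {4,6,8}:  v_{4} + v_{6} + v_{8} = 2·v_{3} ; sig = (3;(2))
  P = {1,2,4}:  v_{1} + v_{2} + v_{4} = 2·v_{0} + 2·v_{8} ; sig = (3;(2,2))
  P = {0,7,8,9}:  v_{0} + v_{7} + v_{8} + v_{9} = 0 ; sig = (4;())
  P = {0,2,7,9}:  v_{0} + v_{2} + v_{7} + v_{9} = v_{10} ; sig = (4;(1))
  P = {2,6,9,10}:  v_{2} + v_{6} + v_{9} + v_{10} = v_{5} ; sig = (4;(1))

Signatures (|P|; sorted positive RHS coefficients), sorted:
{ (2;(1)) ×2,  (2;(1,1)),  (2;(1,1,1)),  (2;(1,1,2)) ×2,  (2;(1,1,2,2)),  (2;(1,2,2,2)),  (3;()),  (3;(1)) ×3,  (3;(1,1)),  (3;(1,2)) ×2,  (3;(2)),  (3;(2,2)),  (4;()),  (4;(1)) ×2 }


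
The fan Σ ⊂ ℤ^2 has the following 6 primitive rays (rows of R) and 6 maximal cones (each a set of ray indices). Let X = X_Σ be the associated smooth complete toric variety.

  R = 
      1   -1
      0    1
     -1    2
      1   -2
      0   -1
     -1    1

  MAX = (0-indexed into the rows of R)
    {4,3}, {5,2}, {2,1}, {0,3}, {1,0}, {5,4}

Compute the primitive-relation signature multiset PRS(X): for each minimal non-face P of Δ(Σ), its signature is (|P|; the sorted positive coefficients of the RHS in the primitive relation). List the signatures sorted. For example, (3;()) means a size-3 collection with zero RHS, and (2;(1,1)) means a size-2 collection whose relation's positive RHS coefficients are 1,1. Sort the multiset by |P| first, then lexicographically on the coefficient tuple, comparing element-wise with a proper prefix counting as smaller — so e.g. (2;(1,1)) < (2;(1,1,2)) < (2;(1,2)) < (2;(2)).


The 9 primitive collections of Σ (r=6, n=2):

  P={0,5}:  v_{0} + v_{5} = 0  so sig = (2;())
  P={1,4}:  v_{1} + v_{4} = 0  so sig = (2;())
  P={2,3}:  v_{2} + v_{3} = 0  so sig = (2;())
  P={0,2}:  v_{0} + v_{2} = v_{1}  so sig = (2;(1))
  P={0,4}:  v_{0} + v_{4} = v_{3}  so sig = (2;(1))
  P={1,3}:  v_{1} + v_{3} = v_{0}  so sig = (2;(1))
  P={1,5}:  v_{1} + v_{5} = v_{2}  so sig = (2;(1))
  P={2,4}:  v_{2} + v_{4} = v_{5}  so sig = (2;(1))
  P={3,5}:  v_{3} + v_{5} = v_{4}  so sig = (2;(1))

Hence PRS(X_Σ) =
    |P|=2: 9 collections, coeffs (), (), (), (1), (1), (1), (1), (1), (1)


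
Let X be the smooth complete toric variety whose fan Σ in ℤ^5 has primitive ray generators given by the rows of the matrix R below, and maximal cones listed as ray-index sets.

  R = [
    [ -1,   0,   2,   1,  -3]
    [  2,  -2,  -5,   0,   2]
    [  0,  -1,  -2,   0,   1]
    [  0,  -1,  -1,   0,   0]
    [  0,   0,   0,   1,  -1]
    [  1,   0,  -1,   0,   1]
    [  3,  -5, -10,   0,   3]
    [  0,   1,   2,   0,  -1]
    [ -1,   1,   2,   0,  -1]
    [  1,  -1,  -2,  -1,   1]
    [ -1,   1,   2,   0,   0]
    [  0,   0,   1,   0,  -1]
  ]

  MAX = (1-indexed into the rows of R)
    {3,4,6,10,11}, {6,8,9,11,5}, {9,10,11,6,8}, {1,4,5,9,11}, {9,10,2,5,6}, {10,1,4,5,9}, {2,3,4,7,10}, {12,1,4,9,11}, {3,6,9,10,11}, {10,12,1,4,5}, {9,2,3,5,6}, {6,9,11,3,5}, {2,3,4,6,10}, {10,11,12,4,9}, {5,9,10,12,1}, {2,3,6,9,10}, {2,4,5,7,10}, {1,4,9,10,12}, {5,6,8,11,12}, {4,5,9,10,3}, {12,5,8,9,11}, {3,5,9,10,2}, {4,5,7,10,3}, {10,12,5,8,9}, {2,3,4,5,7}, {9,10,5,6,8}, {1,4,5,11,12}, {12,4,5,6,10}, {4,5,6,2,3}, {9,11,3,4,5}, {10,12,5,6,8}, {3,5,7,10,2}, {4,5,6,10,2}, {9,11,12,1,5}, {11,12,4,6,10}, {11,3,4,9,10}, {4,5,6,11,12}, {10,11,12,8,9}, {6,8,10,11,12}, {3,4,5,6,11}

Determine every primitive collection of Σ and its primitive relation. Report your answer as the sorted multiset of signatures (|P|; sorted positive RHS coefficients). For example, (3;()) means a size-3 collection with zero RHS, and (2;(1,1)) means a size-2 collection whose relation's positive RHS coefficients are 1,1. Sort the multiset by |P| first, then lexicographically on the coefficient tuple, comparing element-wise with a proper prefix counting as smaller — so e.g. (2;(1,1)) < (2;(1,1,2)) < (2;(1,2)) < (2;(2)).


Primitive collections (24):

  P={3,8}:  v_{3} + v_{8} = 0  →  sig = (2;())
  P={3,12}:  v_{3} + v_{12} = v_{4}  →  sig = (2;(1))
  P={4,8}:  v_{4} + v_{8} = v_{12}  →  sig = (2;(1))
  P={1,6}:  v_{1} + v_{6} = v_{5} + v_{12}  →  sig = (2;(1,1))
  P={2,11}:  v_{2} + v_{11} = v_{3} + v_{6}  →  sig = (2;(1,1))
  P={2,8}:  v_{2} + v_{8} = v_{5} + v_{6} + v_{10}  →  sig = (2;(1,1,1))
  P={7,11}:  v_{7} + v_{11} = v_{2} + v_{3} + v_{4}  →  sig = (2;(1,1,1))
  P={2,12}:  v_{2} + v_{12} = v_{4} + v_{5} + v_{6} + v_{10}  →  sig = (2;(1,1,1,1))
  P={7,8}:  v_{7} + v_{8} = v_{2} + v_{4} + v_{5} + v_{10}  →  sig = (2;(1,1,1,1))
  P={7,12}:  v_{7} + v_{12} = v_{2} + 2·v_{4} + v_{5} + v_{10}  →  sig = (2;(1,1,1,2))
  P={1,2}:  v_{1} + v_{2} = v_{4} + 2·v_{5} + v_{10}  →  sig = (2;(1,1,2))
  P={1,3}:  v_{1} + v_{3} = 2·v_{4} + v_{5} + v_{9}  →  sig = (2;(1,1,2))
  P={1,8}:  v_{1} + v_{8} = v_{5} + v_{9} + 2·v_{12}  →  sig = (2;(1,1,2))
  P={6,7}:  v_{6} + v_{7} = 2·v_{2} + v_{4}  →  sig = (2;(1,2))
  P={1,7}:  v_{1} + v_{7} = v_{3} + 2·v_{4} + 3·v_{5} + 2·v_{10}  →  sig = (2;(1,2,2,3))
  P={7,9}:  v_{7} + v_{9} = 2·v_{3} + 2·v_{5} + 2·v_{10}  →  sig = (2;(2,2,2))
  P={4,6,9}:  v_{4} + v_{6} + v_{9} = 0  →  sig = (3;())
  P={5,10,11}:  v_{5} + v_{10} + v_{11} = 0  →  sig = (3;())
  P={6,9,12}:  v_{6} + v_{9} + v_{12} = v_{8}  →  sig = (3;(1))
  P={1,10,11}:  v_{1} + v_{10} + v_{11} = v_{4} + v_{9} + v_{12}  →  sig = (3;(1,1,1))
  P={2,4,9}:  v_{2} + v_{4} + v_{9} = v_{3} + v_{5} + v_{10}  →  sig = (3;(1,1,1))
  P={3,5,6,10}:  v_{3} + v_{5} + v_{6} + v_{10} = v_{2}  →  sig = (4;(1))
  P={4,5,9,12}:  v_{4} + v_{5} + v_{9} + v_{12} = v_{1}  →  sig = (4;(1))
  P={2,3,4,5,10}:  v_{2} + v_{3} + v_{4} + v_{5} + v_{10} = v_{7}  →  sig = (5;(1))

so the primitive-relation signature multiset is
[(2;()), (2;(1)), (2;(1)), (2;(1,1)), (2;(1,1)), (2;(1,1,1)), (2;(1,1,1)), (2;(1,1,1,1)), (2;(1,1,1,1)), (2;(1,1,1,2)), (2;(1,1,2)), (2;(1,1,2)), (2;(1,1,2)), (2;(1,2)), (2;(1,2,2,3)), (2;(2,2,2)), (3;()), (3;()), (3;(1)), (3;(1,1,1)), (3;(1,1,1)), (4;(1)), (4;(1)), (5;(1))]
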